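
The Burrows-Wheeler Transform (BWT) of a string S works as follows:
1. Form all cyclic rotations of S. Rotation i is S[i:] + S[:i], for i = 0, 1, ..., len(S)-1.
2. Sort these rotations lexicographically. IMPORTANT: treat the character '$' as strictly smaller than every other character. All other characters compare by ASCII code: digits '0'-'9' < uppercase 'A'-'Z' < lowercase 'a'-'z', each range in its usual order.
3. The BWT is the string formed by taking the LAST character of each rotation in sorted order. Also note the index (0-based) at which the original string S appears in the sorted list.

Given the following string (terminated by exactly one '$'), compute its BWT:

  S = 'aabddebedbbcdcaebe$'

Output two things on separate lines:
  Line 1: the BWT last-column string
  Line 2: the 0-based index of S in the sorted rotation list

Answer: e$acdbaeedbecbdbadb
1

Derivation:
All 19 rotations (rotation i = S[i:]+S[:i]):
  rot[0] = aabddebedbbcdcaebe$
  rot[1] = abddebedbbcdcaebe$a
  rot[2] = bddebedbbcdcaebe$aa
  rot[3] = ddebedbbcdcaebe$aab
  rot[4] = debedbbcdcaebe$aabd
  rot[5] = ebedbbcdcaebe$aabdd
  rot[6] = bedbbcdcaebe$aabdde
  rot[7] = edbbcdcaebe$aabddeb
  rot[8] = dbbcdcaebe$aabddebe
  rot[9] = bbcdcaebe$aabddebed
  rot[10] = bcdcaebe$aabddebedb
  rot[11] = cdcaebe$aabddebedbb
  rot[12] = dcaebe$aabddebedbbc
  rot[13] = caebe$aabddebedbbcd
  rot[14] = aebe$aabddebedbbcdc
  rot[15] = ebe$aabddebedbbcdca
  rot[16] = be$aabddebedbbcdcae
  rot[17] = e$aabddebedbbcdcaeb
  rot[18] = $aabddebedbbcdcaebe
Sorted (with $ < everything):
  sorted[0] = $aabddebedbbcdcaebe  (last char: 'e')
  sorted[1] = aabddebedbbcdcaebe$  (last char: '$')
  sorted[2] = abddebedbbcdcaebe$a  (last char: 'a')
  sorted[3] = aebe$aabddebedbbcdc  (last char: 'c')
  sorted[4] = bbcdcaebe$aabddebed  (last char: 'd')
  sorted[5] = bcdcaebe$aabddebedb  (last char: 'b')
  sorted[6] = bddebedbbcdcaebe$aa  (last char: 'a')
  sorted[7] = be$aabddebedbbcdcae  (last char: 'e')
  sorted[8] = bedbbcdcaebe$aabdde  (last char: 'e')
  sorted[9] = caebe$aabddebedbbcd  (last char: 'd')
  sorted[10] = cdcaebe$aabddebedbb  (last char: 'b')
  sorted[11] = dbbcdcaebe$aabddebe  (last char: 'e')
  sorted[12] = dcaebe$aabddebedbbc  (last char: 'c')
  sorted[13] = ddebedbbcdcaebe$aab  (last char: 'b')
  sorted[14] = debedbbcdcaebe$aabd  (last char: 'd')
  sorted[15] = e$aabddebedbbcdcaeb  (last char: 'b')
  sorted[16] = ebe$aabddebedbbcdca  (last char: 'a')
  sorted[17] = ebedbbcdcaebe$aabdd  (last char: 'd')
  sorted[18] = edbbcdcaebe$aabddeb  (last char: 'b')
Last column: e$acdbaeedbecbdbadb
Original string S is at sorted index 1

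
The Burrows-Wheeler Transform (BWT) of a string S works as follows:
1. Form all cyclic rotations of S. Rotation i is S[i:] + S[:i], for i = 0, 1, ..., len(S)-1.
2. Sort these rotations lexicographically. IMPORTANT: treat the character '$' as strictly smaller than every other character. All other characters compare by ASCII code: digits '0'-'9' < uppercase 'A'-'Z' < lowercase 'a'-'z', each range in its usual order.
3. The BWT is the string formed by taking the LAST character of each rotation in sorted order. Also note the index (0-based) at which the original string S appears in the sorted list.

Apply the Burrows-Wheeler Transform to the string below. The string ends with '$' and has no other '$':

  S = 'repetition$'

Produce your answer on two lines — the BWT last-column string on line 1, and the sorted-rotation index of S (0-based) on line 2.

All 11 rotations (rotation i = S[i:]+S[:i]):
  rot[0] = repetition$
  rot[1] = epetition$r
  rot[2] = petition$re
  rot[3] = etition$rep
  rot[4] = tition$repe
  rot[5] = ition$repet
  rot[6] = tion$repeti
  rot[7] = ion$repetit
  rot[8] = on$repetiti
  rot[9] = n$repetitio
  rot[10] = $repetition
Sorted (with $ < everything):
  sorted[0] = $repetition  (last char: 'n')
  sorted[1] = epetition$r  (last char: 'r')
  sorted[2] = etition$rep  (last char: 'p')
  sorted[3] = ion$repetit  (last char: 't')
  sorted[4] = ition$repet  (last char: 't')
  sorted[5] = n$repetitio  (last char: 'o')
  sorted[6] = on$repetiti  (last char: 'i')
  sorted[7] = petition$re  (last char: 'e')
  sorted[8] = repetition$  (last char: '$')
  sorted[9] = tion$repeti  (last char: 'i')
  sorted[10] = tition$repe  (last char: 'e')
Last column: nrpttoie$ie
Original string S is at sorted index 8

Answer: nrpttoie$ie
8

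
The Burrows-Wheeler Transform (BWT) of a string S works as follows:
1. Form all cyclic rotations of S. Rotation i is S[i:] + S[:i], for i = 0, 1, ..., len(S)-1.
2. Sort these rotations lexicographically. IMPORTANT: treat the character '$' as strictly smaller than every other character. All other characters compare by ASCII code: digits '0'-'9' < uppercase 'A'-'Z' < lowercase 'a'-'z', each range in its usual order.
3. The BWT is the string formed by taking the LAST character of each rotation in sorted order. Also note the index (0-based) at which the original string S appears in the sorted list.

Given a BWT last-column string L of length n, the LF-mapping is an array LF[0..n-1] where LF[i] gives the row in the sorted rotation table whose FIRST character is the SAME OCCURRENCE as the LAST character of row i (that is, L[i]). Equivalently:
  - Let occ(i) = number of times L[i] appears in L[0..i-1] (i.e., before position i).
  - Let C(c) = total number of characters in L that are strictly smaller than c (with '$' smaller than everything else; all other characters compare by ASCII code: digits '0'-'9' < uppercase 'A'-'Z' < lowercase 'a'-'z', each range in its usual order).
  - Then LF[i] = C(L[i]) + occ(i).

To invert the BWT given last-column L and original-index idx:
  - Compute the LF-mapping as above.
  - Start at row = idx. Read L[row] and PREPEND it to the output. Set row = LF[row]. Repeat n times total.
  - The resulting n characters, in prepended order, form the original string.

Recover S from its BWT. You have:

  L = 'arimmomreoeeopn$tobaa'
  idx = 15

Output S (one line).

LF mapping: 1 18 8 9 10 13 11 19 5 14 6 7 15 17 12 0 20 16 4 2 3
Walk LF starting at row 15, prepending L[row]:
  step 1: row=15, L[15]='$', prepend. Next row=LF[15]=0
  step 2: row=0, L[0]='a', prepend. Next row=LF[0]=1
  step 3: row=1, L[1]='r', prepend. Next row=LF[1]=18
  step 4: row=18, L[18]='b', prepend. Next row=LF[18]=4
  step 5: row=4, L[4]='m', prepend. Next row=LF[4]=10
  step 6: row=10, L[10]='e', prepend. Next row=LF[10]=6
  step 7: row=6, L[6]='m', prepend. Next row=LF[6]=11
  step 8: row=11, L[11]='e', prepend. Next row=LF[11]=7
  step 9: row=7, L[7]='r', prepend. Next row=LF[7]=19
  step 10: row=19, L[19]='a', prepend. Next row=LF[19]=2
  step 11: row=2, L[2]='i', prepend. Next row=LF[2]=8
  step 12: row=8, L[8]='e', prepend. Next row=LF[8]=5
  step 13: row=5, L[5]='o', prepend. Next row=LF[5]=13
  step 14: row=13, L[13]='p', prepend. Next row=LF[13]=17
  step 15: row=17, L[17]='o', prepend. Next row=LF[17]=16
  step 16: row=16, L[16]='t', prepend. Next row=LF[16]=20
  step 17: row=20, L[20]='a', prepend. Next row=LF[20]=3
  step 18: row=3, L[3]='m', prepend. Next row=LF[3]=9
  step 19: row=9, L[9]='o', prepend. Next row=LF[9]=14
  step 20: row=14, L[14]='n', prepend. Next row=LF[14]=12
  step 21: row=12, L[12]='o', prepend. Next row=LF[12]=15
Reversed output: onomatopoeiaremembra$

Answer: onomatopoeiaremembra$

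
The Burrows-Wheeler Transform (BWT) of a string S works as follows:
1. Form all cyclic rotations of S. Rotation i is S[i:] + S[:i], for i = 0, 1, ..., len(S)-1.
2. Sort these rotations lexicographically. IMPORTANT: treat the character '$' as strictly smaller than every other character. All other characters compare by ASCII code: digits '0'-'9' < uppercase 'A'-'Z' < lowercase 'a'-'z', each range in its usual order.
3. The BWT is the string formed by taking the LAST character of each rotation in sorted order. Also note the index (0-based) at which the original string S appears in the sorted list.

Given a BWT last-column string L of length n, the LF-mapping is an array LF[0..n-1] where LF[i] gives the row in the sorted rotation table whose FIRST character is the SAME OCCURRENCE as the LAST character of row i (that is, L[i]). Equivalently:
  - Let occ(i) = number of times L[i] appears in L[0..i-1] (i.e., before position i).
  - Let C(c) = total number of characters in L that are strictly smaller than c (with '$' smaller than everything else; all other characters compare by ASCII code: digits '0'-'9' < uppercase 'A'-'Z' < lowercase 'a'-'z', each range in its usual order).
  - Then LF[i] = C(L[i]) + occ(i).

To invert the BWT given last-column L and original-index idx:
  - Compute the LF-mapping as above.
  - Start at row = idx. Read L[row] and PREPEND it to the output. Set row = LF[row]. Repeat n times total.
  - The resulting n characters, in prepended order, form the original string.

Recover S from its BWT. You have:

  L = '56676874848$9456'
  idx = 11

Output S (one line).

LF mapping: 4 6 7 10 8 12 11 1 13 2 14 0 15 3 5 9
Walk LF starting at row 11, prepending L[row]:
  step 1: row=11, L[11]='$', prepend. Next row=LF[11]=0
  step 2: row=0, L[0]='5', prepend. Next row=LF[0]=4
  step 3: row=4, L[4]='6', prepend. Next row=LF[4]=8
  step 4: row=8, L[8]='8', prepend. Next row=LF[8]=13
  step 5: row=13, L[13]='4', prepend. Next row=LF[13]=3
  step 6: row=3, L[3]='7', prepend. Next row=LF[3]=10
  step 7: row=10, L[10]='8', prepend. Next row=LF[10]=14
  step 8: row=14, L[14]='5', prepend. Next row=LF[14]=5
  step 9: row=5, L[5]='8', prepend. Next row=LF[5]=12
  step 10: row=12, L[12]='9', prepend. Next row=LF[12]=15
  step 11: row=15, L[15]='6', prepend. Next row=LF[15]=9
  step 12: row=9, L[9]='4', prepend. Next row=LF[9]=2
  step 13: row=2, L[2]='6', prepend. Next row=LF[2]=7
  step 14: row=7, L[7]='4', prepend. Next row=LF[7]=1
  step 15: row=1, L[1]='6', prepend. Next row=LF[1]=6
  step 16: row=6, L[6]='7', prepend. Next row=LF[6]=11
Reversed output: 764646985874865$

Answer: 764646985874865$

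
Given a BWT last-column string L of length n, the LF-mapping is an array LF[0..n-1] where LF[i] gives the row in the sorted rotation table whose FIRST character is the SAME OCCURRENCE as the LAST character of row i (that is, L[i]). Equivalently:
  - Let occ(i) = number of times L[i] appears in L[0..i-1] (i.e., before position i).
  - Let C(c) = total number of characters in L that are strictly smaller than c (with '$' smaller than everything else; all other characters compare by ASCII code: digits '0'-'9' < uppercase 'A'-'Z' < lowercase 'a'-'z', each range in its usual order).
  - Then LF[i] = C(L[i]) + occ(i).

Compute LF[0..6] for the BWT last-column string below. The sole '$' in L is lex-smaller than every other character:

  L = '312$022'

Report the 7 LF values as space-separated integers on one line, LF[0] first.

Char counts: '$':1, '0':1, '1':1, '2':3, '3':1
C (first-col start): C('$')=0, C('0')=1, C('1')=2, C('2')=3, C('3')=6
L[0]='3': occ=0, LF[0]=C('3')+0=6+0=6
L[1]='1': occ=0, LF[1]=C('1')+0=2+0=2
L[2]='2': occ=0, LF[2]=C('2')+0=3+0=3
L[3]='$': occ=0, LF[3]=C('$')+0=0+0=0
L[4]='0': occ=0, LF[4]=C('0')+0=1+0=1
L[5]='2': occ=1, LF[5]=C('2')+1=3+1=4
L[6]='2': occ=2, LF[6]=C('2')+2=3+2=5

Answer: 6 2 3 0 1 4 5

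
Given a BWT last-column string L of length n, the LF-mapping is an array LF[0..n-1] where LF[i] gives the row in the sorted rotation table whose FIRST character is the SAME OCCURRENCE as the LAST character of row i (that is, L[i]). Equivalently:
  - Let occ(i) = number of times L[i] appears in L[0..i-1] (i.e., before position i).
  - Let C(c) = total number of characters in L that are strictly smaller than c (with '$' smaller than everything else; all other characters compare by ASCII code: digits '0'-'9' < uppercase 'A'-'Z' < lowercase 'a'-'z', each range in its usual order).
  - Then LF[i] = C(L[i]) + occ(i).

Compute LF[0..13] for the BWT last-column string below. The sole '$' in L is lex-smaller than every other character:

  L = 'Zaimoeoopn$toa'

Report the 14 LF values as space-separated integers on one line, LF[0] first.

Char counts: '$':1, 'Z':1, 'a':2, 'e':1, 'i':1, 'm':1, 'n':1, 'o':4, 'p':1, 't':1
C (first-col start): C('$')=0, C('Z')=1, C('a')=2, C('e')=4, C('i')=5, C('m')=6, C('n')=7, C('o')=8, C('p')=12, C('t')=13
L[0]='Z': occ=0, LF[0]=C('Z')+0=1+0=1
L[1]='a': occ=0, LF[1]=C('a')+0=2+0=2
L[2]='i': occ=0, LF[2]=C('i')+0=5+0=5
L[3]='m': occ=0, LF[3]=C('m')+0=6+0=6
L[4]='o': occ=0, LF[4]=C('o')+0=8+0=8
L[5]='e': occ=0, LF[5]=C('e')+0=4+0=4
L[6]='o': occ=1, LF[6]=C('o')+1=8+1=9
L[7]='o': occ=2, LF[7]=C('o')+2=8+2=10
L[8]='p': occ=0, LF[8]=C('p')+0=12+0=12
L[9]='n': occ=0, LF[9]=C('n')+0=7+0=7
L[10]='$': occ=0, LF[10]=C('$')+0=0+0=0
L[11]='t': occ=0, LF[11]=C('t')+0=13+0=13
L[12]='o': occ=3, LF[12]=C('o')+3=8+3=11
L[13]='a': occ=1, LF[13]=C('a')+1=2+1=3

Answer: 1 2 5 6 8 4 9 10 12 7 0 13 11 3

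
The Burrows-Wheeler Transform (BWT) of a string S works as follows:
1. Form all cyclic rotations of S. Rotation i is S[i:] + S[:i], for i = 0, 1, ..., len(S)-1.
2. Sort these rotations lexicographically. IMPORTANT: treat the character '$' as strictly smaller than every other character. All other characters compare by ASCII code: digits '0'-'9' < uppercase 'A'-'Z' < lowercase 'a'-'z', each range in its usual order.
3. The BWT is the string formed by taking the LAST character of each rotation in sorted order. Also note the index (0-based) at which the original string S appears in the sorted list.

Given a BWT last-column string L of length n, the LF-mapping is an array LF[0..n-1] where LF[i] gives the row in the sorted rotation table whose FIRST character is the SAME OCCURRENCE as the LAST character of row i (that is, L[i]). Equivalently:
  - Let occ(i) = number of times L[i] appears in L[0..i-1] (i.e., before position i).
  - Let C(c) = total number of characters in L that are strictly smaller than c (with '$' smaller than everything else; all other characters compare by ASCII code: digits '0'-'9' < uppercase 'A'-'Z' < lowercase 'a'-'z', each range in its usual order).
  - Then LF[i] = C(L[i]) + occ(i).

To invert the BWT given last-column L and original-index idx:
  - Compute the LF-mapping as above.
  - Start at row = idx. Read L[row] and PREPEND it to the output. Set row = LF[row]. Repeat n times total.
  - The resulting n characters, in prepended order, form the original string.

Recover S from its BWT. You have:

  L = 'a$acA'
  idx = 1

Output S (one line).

Answer: Acaa$

Derivation:
LF mapping: 2 0 3 4 1
Walk LF starting at row 1, prepending L[row]:
  step 1: row=1, L[1]='$', prepend. Next row=LF[1]=0
  step 2: row=0, L[0]='a', prepend. Next row=LF[0]=2
  step 3: row=2, L[2]='a', prepend. Next row=LF[2]=3
  step 4: row=3, L[3]='c', prepend. Next row=LF[3]=4
  step 5: row=4, L[4]='A', prepend. Next row=LF[4]=1
Reversed output: Acaa$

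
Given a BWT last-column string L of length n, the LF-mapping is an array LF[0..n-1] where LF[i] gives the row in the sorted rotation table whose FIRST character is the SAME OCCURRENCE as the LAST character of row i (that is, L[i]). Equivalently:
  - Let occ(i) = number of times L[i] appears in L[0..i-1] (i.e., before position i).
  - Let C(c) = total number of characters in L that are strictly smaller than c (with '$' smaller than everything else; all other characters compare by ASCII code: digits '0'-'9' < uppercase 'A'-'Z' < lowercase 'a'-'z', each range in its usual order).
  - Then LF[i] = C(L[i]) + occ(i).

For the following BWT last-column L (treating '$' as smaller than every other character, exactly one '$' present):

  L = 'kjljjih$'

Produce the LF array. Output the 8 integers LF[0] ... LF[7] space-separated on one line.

Answer: 6 3 7 4 5 2 1 0

Derivation:
Char counts: '$':1, 'h':1, 'i':1, 'j':3, 'k':1, 'l':1
C (first-col start): C('$')=0, C('h')=1, C('i')=2, C('j')=3, C('k')=6, C('l')=7
L[0]='k': occ=0, LF[0]=C('k')+0=6+0=6
L[1]='j': occ=0, LF[1]=C('j')+0=3+0=3
L[2]='l': occ=0, LF[2]=C('l')+0=7+0=7
L[3]='j': occ=1, LF[3]=C('j')+1=3+1=4
L[4]='j': occ=2, LF[4]=C('j')+2=3+2=5
L[5]='i': occ=0, LF[5]=C('i')+0=2+0=2
L[6]='h': occ=0, LF[6]=C('h')+0=1+0=1
L[7]='$': occ=0, LF[7]=C('$')+0=0+0=0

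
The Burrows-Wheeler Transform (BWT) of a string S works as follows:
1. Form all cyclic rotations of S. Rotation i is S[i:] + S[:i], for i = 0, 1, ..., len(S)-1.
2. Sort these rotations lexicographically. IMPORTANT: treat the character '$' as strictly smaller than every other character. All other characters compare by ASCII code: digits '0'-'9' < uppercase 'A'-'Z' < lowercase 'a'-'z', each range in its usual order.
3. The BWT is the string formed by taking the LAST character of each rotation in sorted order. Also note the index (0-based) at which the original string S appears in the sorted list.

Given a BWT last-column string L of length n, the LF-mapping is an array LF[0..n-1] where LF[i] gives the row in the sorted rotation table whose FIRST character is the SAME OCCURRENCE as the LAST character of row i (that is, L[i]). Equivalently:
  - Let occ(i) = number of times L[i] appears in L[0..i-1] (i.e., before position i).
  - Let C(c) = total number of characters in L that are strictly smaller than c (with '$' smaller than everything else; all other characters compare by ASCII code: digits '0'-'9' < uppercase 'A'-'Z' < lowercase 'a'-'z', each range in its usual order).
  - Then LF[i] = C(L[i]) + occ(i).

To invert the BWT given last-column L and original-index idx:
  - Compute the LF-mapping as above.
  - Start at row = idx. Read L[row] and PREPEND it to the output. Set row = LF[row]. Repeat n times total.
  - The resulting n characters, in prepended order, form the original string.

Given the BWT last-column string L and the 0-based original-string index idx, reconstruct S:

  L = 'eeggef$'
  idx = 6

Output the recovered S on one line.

LF mapping: 1 2 5 6 3 4 0
Walk LF starting at row 6, prepending L[row]:
  step 1: row=6, L[6]='$', prepend. Next row=LF[6]=0
  step 2: row=0, L[0]='e', prepend. Next row=LF[0]=1
  step 3: row=1, L[1]='e', prepend. Next row=LF[1]=2
  step 4: row=2, L[2]='g', prepend. Next row=LF[2]=5
  step 5: row=5, L[5]='f', prepend. Next row=LF[5]=4
  step 6: row=4, L[4]='e', prepend. Next row=LF[4]=3
  step 7: row=3, L[3]='g', prepend. Next row=LF[3]=6
Reversed output: gefgee$

Answer: gefgee$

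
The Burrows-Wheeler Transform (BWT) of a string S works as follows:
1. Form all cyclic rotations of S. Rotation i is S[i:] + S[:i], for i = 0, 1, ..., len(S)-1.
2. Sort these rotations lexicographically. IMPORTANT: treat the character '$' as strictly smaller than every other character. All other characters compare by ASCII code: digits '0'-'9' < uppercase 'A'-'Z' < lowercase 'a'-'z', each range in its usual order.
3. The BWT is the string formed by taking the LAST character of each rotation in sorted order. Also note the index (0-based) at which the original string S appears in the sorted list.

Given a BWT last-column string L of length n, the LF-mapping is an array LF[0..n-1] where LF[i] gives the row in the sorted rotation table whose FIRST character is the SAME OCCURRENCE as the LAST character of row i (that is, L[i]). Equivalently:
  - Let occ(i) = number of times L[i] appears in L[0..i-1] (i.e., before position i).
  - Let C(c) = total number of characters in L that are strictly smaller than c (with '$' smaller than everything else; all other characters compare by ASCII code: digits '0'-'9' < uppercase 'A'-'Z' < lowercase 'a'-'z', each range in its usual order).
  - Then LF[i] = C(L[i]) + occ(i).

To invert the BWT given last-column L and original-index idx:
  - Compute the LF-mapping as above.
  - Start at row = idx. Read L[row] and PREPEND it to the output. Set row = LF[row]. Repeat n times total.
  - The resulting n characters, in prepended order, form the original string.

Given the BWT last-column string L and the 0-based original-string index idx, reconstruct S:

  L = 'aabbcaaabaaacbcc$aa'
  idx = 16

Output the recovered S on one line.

Answer: cbaaaaccaaacbbabaa$

Derivation:
LF mapping: 1 2 11 12 15 3 4 5 13 6 7 8 16 14 17 18 0 9 10
Walk LF starting at row 16, prepending L[row]:
  step 1: row=16, L[16]='$', prepend. Next row=LF[16]=0
  step 2: row=0, L[0]='a', prepend. Next row=LF[0]=1
  step 3: row=1, L[1]='a', prepend. Next row=LF[1]=2
  step 4: row=2, L[2]='b', prepend. Next row=LF[2]=11
  step 5: row=11, L[11]='a', prepend. Next row=LF[11]=8
  step 6: row=8, L[8]='b', prepend. Next row=LF[8]=13
  step 7: row=13, L[13]='b', prepend. Next row=LF[13]=14
  step 8: row=14, L[14]='c', prepend. Next row=LF[14]=17
  step 9: row=17, L[17]='a', prepend. Next row=LF[17]=9
  step 10: row=9, L[9]='a', prepend. Next row=LF[9]=6
  step 11: row=6, L[6]='a', prepend. Next row=LF[6]=4
  step 12: row=4, L[4]='c', prepend. Next row=LF[4]=15
  step 13: row=15, L[15]='c', prepend. Next row=LF[15]=18
  step 14: row=18, L[18]='a', prepend. Next row=LF[18]=10
  step 15: row=10, L[10]='a', prepend. Next row=LF[10]=7
  step 16: row=7, L[7]='a', prepend. Next row=LF[7]=5
  step 17: row=5, L[5]='a', prepend. Next row=LF[5]=3
  step 18: row=3, L[3]='b', prepend. Next row=LF[3]=12
  step 19: row=12, L[12]='c', prepend. Next row=LF[12]=16
Reversed output: cbaaaaccaaacbbabaa$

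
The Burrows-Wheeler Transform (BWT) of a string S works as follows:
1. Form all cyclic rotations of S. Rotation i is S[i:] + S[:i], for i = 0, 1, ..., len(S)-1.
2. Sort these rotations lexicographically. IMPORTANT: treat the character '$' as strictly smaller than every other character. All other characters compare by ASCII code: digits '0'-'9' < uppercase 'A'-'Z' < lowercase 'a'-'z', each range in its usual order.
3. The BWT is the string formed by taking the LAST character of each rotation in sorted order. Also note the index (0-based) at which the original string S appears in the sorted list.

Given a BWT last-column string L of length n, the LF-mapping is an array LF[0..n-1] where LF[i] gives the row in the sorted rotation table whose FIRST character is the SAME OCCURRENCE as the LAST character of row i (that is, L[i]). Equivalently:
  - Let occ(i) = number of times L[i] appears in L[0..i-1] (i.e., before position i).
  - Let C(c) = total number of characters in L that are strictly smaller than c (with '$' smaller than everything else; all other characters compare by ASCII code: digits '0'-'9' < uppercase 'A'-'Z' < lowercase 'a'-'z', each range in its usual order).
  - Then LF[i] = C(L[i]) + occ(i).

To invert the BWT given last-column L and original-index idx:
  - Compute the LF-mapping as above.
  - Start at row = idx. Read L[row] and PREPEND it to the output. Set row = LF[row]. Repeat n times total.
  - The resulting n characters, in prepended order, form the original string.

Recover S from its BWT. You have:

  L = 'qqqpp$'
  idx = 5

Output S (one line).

Answer: qpqpq$

Derivation:
LF mapping: 3 4 5 1 2 0
Walk LF starting at row 5, prepending L[row]:
  step 1: row=5, L[5]='$', prepend. Next row=LF[5]=0
  step 2: row=0, L[0]='q', prepend. Next row=LF[0]=3
  step 3: row=3, L[3]='p', prepend. Next row=LF[3]=1
  step 4: row=1, L[1]='q', prepend. Next row=LF[1]=4
  step 5: row=4, L[4]='p', prepend. Next row=LF[4]=2
  step 6: row=2, L[2]='q', prepend. Next row=LF[2]=5
Reversed output: qpqpq$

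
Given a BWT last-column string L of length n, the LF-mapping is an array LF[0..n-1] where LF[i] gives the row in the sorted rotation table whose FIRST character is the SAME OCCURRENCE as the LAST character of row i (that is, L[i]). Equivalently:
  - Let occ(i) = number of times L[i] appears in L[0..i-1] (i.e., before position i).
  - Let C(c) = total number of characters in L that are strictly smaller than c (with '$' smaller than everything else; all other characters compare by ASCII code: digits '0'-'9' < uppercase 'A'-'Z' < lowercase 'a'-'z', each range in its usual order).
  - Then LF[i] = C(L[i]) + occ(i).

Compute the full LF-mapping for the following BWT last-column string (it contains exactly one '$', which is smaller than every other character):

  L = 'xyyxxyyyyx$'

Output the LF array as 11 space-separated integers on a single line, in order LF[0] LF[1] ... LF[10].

Answer: 1 5 6 2 3 7 8 9 10 4 0

Derivation:
Char counts: '$':1, 'x':4, 'y':6
C (first-col start): C('$')=0, C('x')=1, C('y')=5
L[0]='x': occ=0, LF[0]=C('x')+0=1+0=1
L[1]='y': occ=0, LF[1]=C('y')+0=5+0=5
L[2]='y': occ=1, LF[2]=C('y')+1=5+1=6
L[3]='x': occ=1, LF[3]=C('x')+1=1+1=2
L[4]='x': occ=2, LF[4]=C('x')+2=1+2=3
L[5]='y': occ=2, LF[5]=C('y')+2=5+2=7
L[6]='y': occ=3, LF[6]=C('y')+3=5+3=8
L[7]='y': occ=4, LF[7]=C('y')+4=5+4=9
L[8]='y': occ=5, LF[8]=C('y')+5=5+5=10
L[9]='x': occ=3, LF[9]=C('x')+3=1+3=4
L[10]='$': occ=0, LF[10]=C('$')+0=0+0=0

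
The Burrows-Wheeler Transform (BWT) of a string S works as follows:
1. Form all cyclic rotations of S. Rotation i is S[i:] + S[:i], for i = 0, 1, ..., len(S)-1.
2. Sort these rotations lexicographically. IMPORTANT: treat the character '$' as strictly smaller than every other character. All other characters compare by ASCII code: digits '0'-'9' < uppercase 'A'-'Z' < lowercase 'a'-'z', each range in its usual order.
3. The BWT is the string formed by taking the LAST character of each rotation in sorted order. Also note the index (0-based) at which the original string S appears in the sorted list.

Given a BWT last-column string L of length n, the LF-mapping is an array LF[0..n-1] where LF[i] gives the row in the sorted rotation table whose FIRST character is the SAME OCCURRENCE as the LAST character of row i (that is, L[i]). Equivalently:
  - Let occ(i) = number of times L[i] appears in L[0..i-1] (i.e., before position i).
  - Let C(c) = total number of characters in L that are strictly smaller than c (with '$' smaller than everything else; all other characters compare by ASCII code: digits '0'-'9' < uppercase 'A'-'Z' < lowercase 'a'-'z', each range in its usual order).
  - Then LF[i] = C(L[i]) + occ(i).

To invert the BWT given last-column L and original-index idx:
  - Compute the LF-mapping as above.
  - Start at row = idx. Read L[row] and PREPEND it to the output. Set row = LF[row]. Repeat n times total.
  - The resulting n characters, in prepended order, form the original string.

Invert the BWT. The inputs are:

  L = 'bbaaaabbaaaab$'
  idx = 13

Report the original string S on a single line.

LF mapping: 9 10 1 2 3 4 11 12 5 6 7 8 13 0
Walk LF starting at row 13, prepending L[row]:
  step 1: row=13, L[13]='$', prepend. Next row=LF[13]=0
  step 2: row=0, L[0]='b', prepend. Next row=LF[0]=9
  step 3: row=9, L[9]='a', prepend. Next row=LF[9]=6
  step 4: row=6, L[6]='b', prepend. Next row=LF[6]=11
  step 5: row=11, L[11]='a', prepend. Next row=LF[11]=8
  step 6: row=8, L[8]='a', prepend. Next row=LF[8]=5
  step 7: row=5, L[5]='a', prepend. Next row=LF[5]=4
  step 8: row=4, L[4]='a', prepend. Next row=LF[4]=3
  step 9: row=3, L[3]='a', prepend. Next row=LF[3]=2
  step 10: row=2, L[2]='a', prepend. Next row=LF[2]=1
  step 11: row=1, L[1]='b', prepend. Next row=LF[1]=10
  step 12: row=10, L[10]='a', prepend. Next row=LF[10]=7
  step 13: row=7, L[7]='b', prepend. Next row=LF[7]=12
  step 14: row=12, L[12]='b', prepend. Next row=LF[12]=13
Reversed output: bbabaaaaaabab$

Answer: bbabaaaaaabab$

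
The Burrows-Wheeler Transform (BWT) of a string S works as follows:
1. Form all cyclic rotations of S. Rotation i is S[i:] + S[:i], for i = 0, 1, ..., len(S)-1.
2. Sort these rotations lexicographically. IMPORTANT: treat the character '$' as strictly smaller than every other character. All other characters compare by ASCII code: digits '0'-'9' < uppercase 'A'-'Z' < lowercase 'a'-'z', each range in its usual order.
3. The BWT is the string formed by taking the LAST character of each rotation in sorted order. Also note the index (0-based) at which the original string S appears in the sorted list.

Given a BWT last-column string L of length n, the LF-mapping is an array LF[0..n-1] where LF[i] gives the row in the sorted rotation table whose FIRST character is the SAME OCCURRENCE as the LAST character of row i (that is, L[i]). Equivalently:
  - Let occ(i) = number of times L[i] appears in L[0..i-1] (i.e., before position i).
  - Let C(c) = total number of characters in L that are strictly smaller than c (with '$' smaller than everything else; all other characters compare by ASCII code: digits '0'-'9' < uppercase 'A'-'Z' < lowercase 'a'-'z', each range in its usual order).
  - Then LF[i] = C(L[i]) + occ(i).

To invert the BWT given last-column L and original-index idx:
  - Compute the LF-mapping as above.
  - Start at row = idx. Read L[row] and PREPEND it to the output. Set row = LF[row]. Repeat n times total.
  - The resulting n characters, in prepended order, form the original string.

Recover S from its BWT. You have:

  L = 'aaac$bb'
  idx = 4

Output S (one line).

Answer: bbcaaa$

Derivation:
LF mapping: 1 2 3 6 0 4 5
Walk LF starting at row 4, prepending L[row]:
  step 1: row=4, L[4]='$', prepend. Next row=LF[4]=0
  step 2: row=0, L[0]='a', prepend. Next row=LF[0]=1
  step 3: row=1, L[1]='a', prepend. Next row=LF[1]=2
  step 4: row=2, L[2]='a', prepend. Next row=LF[2]=3
  step 5: row=3, L[3]='c', prepend. Next row=LF[3]=6
  step 6: row=6, L[6]='b', prepend. Next row=LF[6]=5
  step 7: row=5, L[5]='b', prepend. Next row=LF[5]=4
Reversed output: bbcaaa$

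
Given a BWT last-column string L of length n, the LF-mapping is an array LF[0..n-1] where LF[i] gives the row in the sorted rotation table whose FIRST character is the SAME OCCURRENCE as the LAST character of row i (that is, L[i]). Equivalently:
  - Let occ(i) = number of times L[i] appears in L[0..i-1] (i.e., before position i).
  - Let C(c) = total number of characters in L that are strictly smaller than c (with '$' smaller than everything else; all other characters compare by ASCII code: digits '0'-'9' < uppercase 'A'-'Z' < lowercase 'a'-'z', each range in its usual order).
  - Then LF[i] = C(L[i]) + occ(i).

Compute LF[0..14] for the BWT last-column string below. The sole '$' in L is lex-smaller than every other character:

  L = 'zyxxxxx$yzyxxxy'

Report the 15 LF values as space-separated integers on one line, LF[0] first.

Answer: 13 9 1 2 3 4 5 0 10 14 11 6 7 8 12

Derivation:
Char counts: '$':1, 'x':8, 'y':4, 'z':2
C (first-col start): C('$')=0, C('x')=1, C('y')=9, C('z')=13
L[0]='z': occ=0, LF[0]=C('z')+0=13+0=13
L[1]='y': occ=0, LF[1]=C('y')+0=9+0=9
L[2]='x': occ=0, LF[2]=C('x')+0=1+0=1
L[3]='x': occ=1, LF[3]=C('x')+1=1+1=2
L[4]='x': occ=2, LF[4]=C('x')+2=1+2=3
L[5]='x': occ=3, LF[5]=C('x')+3=1+3=4
L[6]='x': occ=4, LF[6]=C('x')+4=1+4=5
L[7]='$': occ=0, LF[7]=C('$')+0=0+0=0
L[8]='y': occ=1, LF[8]=C('y')+1=9+1=10
L[9]='z': occ=1, LF[9]=C('z')+1=13+1=14
L[10]='y': occ=2, LF[10]=C('y')+2=9+2=11
L[11]='x': occ=5, LF[11]=C('x')+5=1+5=6
L[12]='x': occ=6, LF[12]=C('x')+6=1+6=7
L[13]='x': occ=7, LF[13]=C('x')+7=1+7=8
L[14]='y': occ=3, LF[14]=C('y')+3=9+3=12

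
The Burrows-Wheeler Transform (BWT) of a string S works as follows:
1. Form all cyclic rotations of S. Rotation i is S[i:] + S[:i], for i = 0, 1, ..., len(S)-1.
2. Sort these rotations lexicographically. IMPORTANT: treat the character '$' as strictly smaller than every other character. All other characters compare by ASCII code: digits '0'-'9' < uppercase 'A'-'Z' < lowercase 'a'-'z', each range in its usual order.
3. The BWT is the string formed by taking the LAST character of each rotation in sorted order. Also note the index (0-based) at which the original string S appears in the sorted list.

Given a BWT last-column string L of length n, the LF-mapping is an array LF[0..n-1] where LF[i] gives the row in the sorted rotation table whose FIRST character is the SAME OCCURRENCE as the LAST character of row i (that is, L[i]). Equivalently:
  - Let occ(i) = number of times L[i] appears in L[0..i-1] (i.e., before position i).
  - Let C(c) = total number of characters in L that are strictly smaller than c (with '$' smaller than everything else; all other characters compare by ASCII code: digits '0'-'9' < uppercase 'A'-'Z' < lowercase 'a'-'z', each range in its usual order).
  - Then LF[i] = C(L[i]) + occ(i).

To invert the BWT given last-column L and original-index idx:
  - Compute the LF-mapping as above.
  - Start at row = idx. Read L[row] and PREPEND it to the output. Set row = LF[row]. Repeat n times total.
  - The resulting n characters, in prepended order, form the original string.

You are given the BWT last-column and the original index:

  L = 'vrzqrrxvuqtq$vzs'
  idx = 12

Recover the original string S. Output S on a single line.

LF mapping: 10 4 14 1 5 6 13 11 9 2 8 3 0 12 15 7
Walk LF starting at row 12, prepending L[row]:
  step 1: row=12, L[12]='$', prepend. Next row=LF[12]=0
  step 2: row=0, L[0]='v', prepend. Next row=LF[0]=10
  step 3: row=10, L[10]='t', prepend. Next row=LF[10]=8
  step 4: row=8, L[8]='u', prepend. Next row=LF[8]=9
  step 5: row=9, L[9]='q', prepend. Next row=LF[9]=2
  step 6: row=2, L[2]='z', prepend. Next row=LF[2]=14
  step 7: row=14, L[14]='z', prepend. Next row=LF[14]=15
  step 8: row=15, L[15]='s', prepend. Next row=LF[15]=7
  step 9: row=7, L[7]='v', prepend. Next row=LF[7]=11
  step 10: row=11, L[11]='q', prepend. Next row=LF[11]=3
  step 11: row=3, L[3]='q', prepend. Next row=LF[3]=1
  step 12: row=1, L[1]='r', prepend. Next row=LF[1]=4
  step 13: row=4, L[4]='r', prepend. Next row=LF[4]=5
  step 14: row=5, L[5]='r', prepend. Next row=LF[5]=6
  step 15: row=6, L[6]='x', prepend. Next row=LF[6]=13
  step 16: row=13, L[13]='v', prepend. Next row=LF[13]=12
Reversed output: vxrrrqqvszzqutv$

Answer: vxrrrqqvszzqutv$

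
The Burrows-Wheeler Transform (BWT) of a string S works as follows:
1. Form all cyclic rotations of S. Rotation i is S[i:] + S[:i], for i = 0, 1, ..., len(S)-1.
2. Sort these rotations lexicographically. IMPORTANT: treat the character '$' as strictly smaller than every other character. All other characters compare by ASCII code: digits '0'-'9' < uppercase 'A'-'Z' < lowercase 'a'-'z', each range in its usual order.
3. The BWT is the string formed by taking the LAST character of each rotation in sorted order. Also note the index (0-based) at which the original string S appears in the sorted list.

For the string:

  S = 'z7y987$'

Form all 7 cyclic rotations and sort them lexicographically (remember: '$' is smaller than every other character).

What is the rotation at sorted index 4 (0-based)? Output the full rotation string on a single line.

Answer: 987$z7y

Derivation:
All 7 rotations (rotation i = S[i:]+S[:i]):
  rot[0] = z7y987$
  rot[1] = 7y987$z
  rot[2] = y987$z7
  rot[3] = 987$z7y
  rot[4] = 87$z7y9
  rot[5] = 7$z7y98
  rot[6] = $z7y987
Sorted (with $ < everything):
  sorted[0] = $z7y987
  sorted[1] = 7$z7y98
  sorted[2] = 7y987$z
  sorted[3] = 87$z7y9
  sorted[4] = 987$z7y
  sorted[5] = y987$z7
  sorted[6] = z7y987$
sorted[4] = 987$z7y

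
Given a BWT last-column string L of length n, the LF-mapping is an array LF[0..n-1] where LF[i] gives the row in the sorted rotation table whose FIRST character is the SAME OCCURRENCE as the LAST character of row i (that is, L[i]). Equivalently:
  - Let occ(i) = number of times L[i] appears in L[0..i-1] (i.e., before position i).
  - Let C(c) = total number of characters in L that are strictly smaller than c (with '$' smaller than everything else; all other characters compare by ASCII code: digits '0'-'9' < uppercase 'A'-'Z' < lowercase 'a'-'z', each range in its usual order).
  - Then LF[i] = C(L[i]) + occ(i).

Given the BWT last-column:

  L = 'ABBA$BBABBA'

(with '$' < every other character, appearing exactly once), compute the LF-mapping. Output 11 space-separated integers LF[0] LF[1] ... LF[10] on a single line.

Answer: 1 5 6 2 0 7 8 3 9 10 4

Derivation:
Char counts: '$':1, 'A':4, 'B':6
C (first-col start): C('$')=0, C('A')=1, C('B')=5
L[0]='A': occ=0, LF[0]=C('A')+0=1+0=1
L[1]='B': occ=0, LF[1]=C('B')+0=5+0=5
L[2]='B': occ=1, LF[2]=C('B')+1=5+1=6
L[3]='A': occ=1, LF[3]=C('A')+1=1+1=2
L[4]='$': occ=0, LF[4]=C('$')+0=0+0=0
L[5]='B': occ=2, LF[5]=C('B')+2=5+2=7
L[6]='B': occ=3, LF[6]=C('B')+3=5+3=8
L[7]='A': occ=2, LF[7]=C('A')+2=1+2=3
L[8]='B': occ=4, LF[8]=C('B')+4=5+4=9
L[9]='B': occ=5, LF[9]=C('B')+5=5+5=10
L[10]='A': occ=3, LF[10]=C('A')+3=1+3=4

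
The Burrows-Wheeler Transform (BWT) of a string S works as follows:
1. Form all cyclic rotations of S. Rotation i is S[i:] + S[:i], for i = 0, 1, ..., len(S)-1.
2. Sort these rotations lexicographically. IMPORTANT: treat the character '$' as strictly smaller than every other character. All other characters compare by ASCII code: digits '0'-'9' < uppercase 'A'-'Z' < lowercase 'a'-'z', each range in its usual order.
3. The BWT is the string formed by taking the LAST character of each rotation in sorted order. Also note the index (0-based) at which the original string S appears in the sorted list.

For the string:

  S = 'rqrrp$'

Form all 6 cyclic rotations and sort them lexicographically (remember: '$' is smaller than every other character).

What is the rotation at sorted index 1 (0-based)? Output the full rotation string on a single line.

Answer: p$rqrr

Derivation:
All 6 rotations (rotation i = S[i:]+S[:i]):
  rot[0] = rqrrp$
  rot[1] = qrrp$r
  rot[2] = rrp$rq
  rot[3] = rp$rqr
  rot[4] = p$rqrr
  rot[5] = $rqrrp
Sorted (with $ < everything):
  sorted[0] = $rqrrp
  sorted[1] = p$rqrr
  sorted[2] = qrrp$r
  sorted[3] = rp$rqr
  sorted[4] = rqrrp$
  sorted[5] = rrp$rq
sorted[1] = p$rqrr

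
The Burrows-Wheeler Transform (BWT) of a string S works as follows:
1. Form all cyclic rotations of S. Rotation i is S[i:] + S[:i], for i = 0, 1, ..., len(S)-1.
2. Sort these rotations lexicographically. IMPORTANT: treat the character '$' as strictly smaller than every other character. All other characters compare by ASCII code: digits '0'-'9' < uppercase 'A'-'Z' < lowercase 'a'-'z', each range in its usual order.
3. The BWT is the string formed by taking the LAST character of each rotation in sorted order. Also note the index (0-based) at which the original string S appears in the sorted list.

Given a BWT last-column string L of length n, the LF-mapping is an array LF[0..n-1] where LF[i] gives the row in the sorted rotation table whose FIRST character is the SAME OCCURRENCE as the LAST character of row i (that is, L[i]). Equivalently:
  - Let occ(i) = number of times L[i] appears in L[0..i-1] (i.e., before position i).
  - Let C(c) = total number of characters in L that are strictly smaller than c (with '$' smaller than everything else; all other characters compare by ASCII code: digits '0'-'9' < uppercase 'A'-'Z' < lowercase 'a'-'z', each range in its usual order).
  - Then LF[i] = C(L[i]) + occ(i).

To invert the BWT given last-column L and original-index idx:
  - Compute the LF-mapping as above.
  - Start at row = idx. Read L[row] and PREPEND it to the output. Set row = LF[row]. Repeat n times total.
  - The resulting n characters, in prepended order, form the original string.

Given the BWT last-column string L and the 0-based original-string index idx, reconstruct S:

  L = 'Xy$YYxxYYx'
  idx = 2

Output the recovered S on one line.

Answer: YYYxxYxyX$

Derivation:
LF mapping: 1 9 0 2 3 6 7 4 5 8
Walk LF starting at row 2, prepending L[row]:
  step 1: row=2, L[2]='$', prepend. Next row=LF[2]=0
  step 2: row=0, L[0]='X', prepend. Next row=LF[0]=1
  step 3: row=1, L[1]='y', prepend. Next row=LF[1]=9
  step 4: row=9, L[9]='x', prepend. Next row=LF[9]=8
  step 5: row=8, L[8]='Y', prepend. Next row=LF[8]=5
  step 6: row=5, L[5]='x', prepend. Next row=LF[5]=6
  step 7: row=6, L[6]='x', prepend. Next row=LF[6]=7
  step 8: row=7, L[7]='Y', prepend. Next row=LF[7]=4
  step 9: row=4, L[4]='Y', prepend. Next row=LF[4]=3
  step 10: row=3, L[3]='Y', prepend. Next row=LF[3]=2
Reversed output: YYYxxYxyX$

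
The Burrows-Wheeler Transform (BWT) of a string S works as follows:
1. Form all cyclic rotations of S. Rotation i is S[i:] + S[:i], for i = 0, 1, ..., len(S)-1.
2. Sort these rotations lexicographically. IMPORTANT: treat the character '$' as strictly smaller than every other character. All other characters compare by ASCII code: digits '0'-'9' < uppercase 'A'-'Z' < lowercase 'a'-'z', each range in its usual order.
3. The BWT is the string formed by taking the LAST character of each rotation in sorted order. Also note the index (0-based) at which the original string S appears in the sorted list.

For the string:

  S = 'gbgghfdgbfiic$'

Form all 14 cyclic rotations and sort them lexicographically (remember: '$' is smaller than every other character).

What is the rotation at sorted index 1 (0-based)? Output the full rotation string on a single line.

Answer: bfiic$gbgghfdg

Derivation:
All 14 rotations (rotation i = S[i:]+S[:i]):
  rot[0] = gbgghfdgbfiic$
  rot[1] = bgghfdgbfiic$g
  rot[2] = gghfdgbfiic$gb
  rot[3] = ghfdgbfiic$gbg
  rot[4] = hfdgbfiic$gbgg
  rot[5] = fdgbfiic$gbggh
  rot[6] = dgbfiic$gbgghf
  rot[7] = gbfiic$gbgghfd
  rot[8] = bfiic$gbgghfdg
  rot[9] = fiic$gbgghfdgb
  rot[10] = iic$gbgghfdgbf
  rot[11] = ic$gbgghfdgbfi
  rot[12] = c$gbgghfdgbfii
  rot[13] = $gbgghfdgbfiic
Sorted (with $ < everything):
  sorted[0] = $gbgghfdgbfiic
  sorted[1] = bfiic$gbgghfdg
  sorted[2] = bgghfdgbfiic$g
  sorted[3] = c$gbgghfdgbfii
  sorted[4] = dgbfiic$gbgghf
  sorted[5] = fdgbfiic$gbggh
  sorted[6] = fiic$gbgghfdgb
  sorted[7] = gbfiic$gbgghfd
  sorted[8] = gbgghfdgbfiic$
  sorted[9] = gghfdgbfiic$gb
  sorted[10] = ghfdgbfiic$gbg
  sorted[11] = hfdgbfiic$gbgg
  sorted[12] = ic$gbgghfdgbfi
  sorted[13] = iic$gbgghfdgbf
sorted[1] = bfiic$gbgghfdg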